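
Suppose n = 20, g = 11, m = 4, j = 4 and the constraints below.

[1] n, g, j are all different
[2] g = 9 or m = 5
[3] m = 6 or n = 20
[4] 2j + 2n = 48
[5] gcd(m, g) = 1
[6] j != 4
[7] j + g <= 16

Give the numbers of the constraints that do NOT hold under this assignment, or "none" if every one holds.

Constraints 2 and 6 do not hold.

[1] values 20, 11, 4 are pairwise distinct  OK
[2] g = 11 ≠ 9 and m = 4 ≠ 5; both disjuncts false  FAIL
[3] m = 4 ≠ 6, but n = 20 = 20 (second disjunct)  OK
[4] 2j + 2n = 2(4) + 2(20) = 48  OK
[5] gcd(4, 11) = 1  OK
[6] j = 4, but 4 is required to differ  FAIL
[7] j + g = 4 + 11 = 15; 15 ≤ 16  OK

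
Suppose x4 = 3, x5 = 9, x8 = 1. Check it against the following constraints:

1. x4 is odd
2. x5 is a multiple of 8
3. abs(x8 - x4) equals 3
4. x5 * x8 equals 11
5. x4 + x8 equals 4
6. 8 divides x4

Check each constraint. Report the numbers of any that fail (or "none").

1. x4 = 3 is odd  ✓
2. 9 = 8*1 + 1, so 8 does not divide 9  ✗
3. abs(1 - 3) = 2, not 3  ✗
4. x5 * x8 = 9 * 1 = 9, not 11  ✗
5. x4 + x8 = 3 + 1 = 4  ✓
6. 3 = 8*0 + 3, so 8 does not divide 3  ✗

No — constraints 2, 3, 4, 6 are not satisfied.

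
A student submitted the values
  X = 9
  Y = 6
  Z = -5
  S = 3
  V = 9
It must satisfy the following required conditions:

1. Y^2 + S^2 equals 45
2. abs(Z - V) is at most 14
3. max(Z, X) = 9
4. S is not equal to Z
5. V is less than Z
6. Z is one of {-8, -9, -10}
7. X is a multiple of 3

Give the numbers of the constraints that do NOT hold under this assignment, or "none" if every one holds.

1. Y^2 + S^2 = 6^2 + 3^2 = 36 + 9 = 45  ✔
2. abs(-5 - 9) = 14; 14 ≤ 14  ✔
3. max(-5, 9) = 9  ✔
4. S = 3, Z = -5; distinct  ✔
5. V = 9, Z = -5; 9 ≥ -5 (want <)  ✘
6. Z = -5 is not in {-8, -9, -10}  ✘
7. 9 / 3 = 3, so 3 divides 9  ✔

Constraints 5 and 6 are violated.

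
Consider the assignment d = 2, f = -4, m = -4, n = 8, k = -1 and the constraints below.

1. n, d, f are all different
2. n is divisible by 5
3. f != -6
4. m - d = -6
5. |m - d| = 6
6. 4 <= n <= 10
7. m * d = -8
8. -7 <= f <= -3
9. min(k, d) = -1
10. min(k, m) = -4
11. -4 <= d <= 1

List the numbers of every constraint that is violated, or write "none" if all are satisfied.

Constraints 2 and 11 do not hold.

1. values 8, 2, -4 are pairwise distinct  true
2. 8 = 5*1 + 3, so 5 does not divide 8  false
3. f = -4, and -4 ≠ -6  true
4. m - d = -4 - 2 = -6  true
5. |-4 - 2| = 6  true
6. n = 8 lies in [4, 10]  true
7. m * d = -4 * 2 = -8  true
8. f = -4 lies in [-7, -3]  true
9. min(-1, 2) = -1  true
10. min(-1, -4) = -4  true
11. d = 2 is outside [-4, 1]  false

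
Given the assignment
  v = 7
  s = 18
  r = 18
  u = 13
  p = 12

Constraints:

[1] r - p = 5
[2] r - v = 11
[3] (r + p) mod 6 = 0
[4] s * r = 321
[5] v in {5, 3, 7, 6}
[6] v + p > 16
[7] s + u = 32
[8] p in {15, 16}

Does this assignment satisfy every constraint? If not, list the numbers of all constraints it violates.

The assignment fails constraints 1, 4, 7, and 8.

[1] r - p = 18 - 12 = 6, not 5 — does not hold.
[2] r - v = 18 - 7 = 11 — holds.
[3] r + p = 30; 30 mod 6 = 0 — holds.
[4] s * r = 18 * 18 = 324, not 321 — does not hold.
[5] v = 7 is in {5, 3, 7, 6} — holds.
[6] v + p = 7 + 12 = 19; 19 > 16 — holds.
[7] s + u = 18 + 13 = 31, not 32 — does not hold.
[8] p = 12 is not in {15, 16} — does not hold.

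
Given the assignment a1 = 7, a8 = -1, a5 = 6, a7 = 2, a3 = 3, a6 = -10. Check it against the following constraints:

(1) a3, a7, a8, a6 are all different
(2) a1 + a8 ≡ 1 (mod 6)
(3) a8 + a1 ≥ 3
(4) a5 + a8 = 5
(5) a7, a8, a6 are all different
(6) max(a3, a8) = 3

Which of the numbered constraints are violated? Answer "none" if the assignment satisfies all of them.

Constraint 2 is violated.

(1) values 3, 2, -1, -10 are pairwise distinct  holds
(2) a1 + a8 = 6; 6 mod 6 = 0, not 1  fails
(3) a8 + a1 = -1 + 7 = 6; 6 ≥ 3  holds
(4) a5 + a8 = 6 + (-1) = 5  holds
(5) values 2, -1, -10 are pairwise distinct  holds
(6) max(3, -1) = 3  holds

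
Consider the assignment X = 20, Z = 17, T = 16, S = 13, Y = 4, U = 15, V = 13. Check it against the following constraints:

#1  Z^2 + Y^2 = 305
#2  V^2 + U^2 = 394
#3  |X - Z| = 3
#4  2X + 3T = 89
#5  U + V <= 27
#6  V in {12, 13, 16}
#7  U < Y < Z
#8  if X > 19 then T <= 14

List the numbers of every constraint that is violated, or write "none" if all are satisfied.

The assignment fails constraints 4, 5, 7, and 8.

#1 Z^2 + Y^2 = 17^2 + 4^2 = 289 + 16 = 305  yes
#2 V^2 + U^2 = 13^2 + 15^2 = 169 + 225 = 394  yes
#3 |20 - 17| = 3  yes
#4 2X + 3T = 2(20) + 3(16) = 88, not 89  no
#5 U + V = 15 + 13 = 28; 28 > 27, bound 27 not met  no
#6 V = 13 is in {12, 13, 16}  yes
#7 values 15, 4, 17; U = 15 is not < Y = 4  no
#8 X = 20 > 19, so we need T ≤ 14; but T = 16 > 14  no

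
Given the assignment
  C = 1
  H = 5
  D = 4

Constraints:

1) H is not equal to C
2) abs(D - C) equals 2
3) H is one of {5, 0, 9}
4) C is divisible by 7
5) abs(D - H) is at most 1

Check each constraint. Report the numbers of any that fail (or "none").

Constraints 2 and 4 are violated.

1) H = 5, C = 1; distinct — holds.
2) abs(4 - 1) = 3, not 2 — does not hold.
3) H = 5 is in {5, 0, 9} — holds.
4) 1 = 7*0 + 1, so 7 does not divide 1 — does not hold.
5) abs(4 - 5) = 1; 1 ≤ 1 — holds.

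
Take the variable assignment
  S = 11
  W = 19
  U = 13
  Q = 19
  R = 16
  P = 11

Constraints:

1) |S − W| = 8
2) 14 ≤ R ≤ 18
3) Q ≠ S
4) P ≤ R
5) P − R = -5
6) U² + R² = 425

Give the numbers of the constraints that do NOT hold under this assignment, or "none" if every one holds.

1) |11 − 19| = 8 — holds.
2) R = 16 lies in [14, 18] — holds.
3) Q = 19, S = 11; distinct — holds.
4) P = 11, R = 16; 11 ≤ 16 — holds.
5) P − R = 11 − 16 = -5 — holds.
6) U² + R² = 13² + 16² = 169 + 256 = 425 — holds.

None — every constraint holds.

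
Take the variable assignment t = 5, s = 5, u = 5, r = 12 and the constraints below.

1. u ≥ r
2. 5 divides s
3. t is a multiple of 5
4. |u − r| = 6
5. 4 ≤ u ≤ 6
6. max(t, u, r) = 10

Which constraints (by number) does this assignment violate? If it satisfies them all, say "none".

1. u = 5, r = 12; 5 < 12 (want ≥)  ✗
2. 5 / 5 = 1, so 5 divides 5  ✓
3. 5 / 5 = 1, so 5 divides 5  ✓
4. |5 − 12| = 7, not 6  ✗
5. u = 5 lies in [4, 6]  ✓
6. max(5, 5, 12) = 12, not 10  ✗

Constraints 1, 4, 6 do not hold.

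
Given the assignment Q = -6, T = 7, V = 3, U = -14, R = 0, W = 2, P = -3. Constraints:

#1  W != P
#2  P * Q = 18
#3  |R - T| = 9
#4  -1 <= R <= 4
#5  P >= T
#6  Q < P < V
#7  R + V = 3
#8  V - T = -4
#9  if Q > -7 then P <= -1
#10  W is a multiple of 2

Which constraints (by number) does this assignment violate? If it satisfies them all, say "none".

Violated: 3, 5.

#1 W = 2, P = -3; distinct  ✓
#2 P * Q = -3 * (-6) = 18  ✓
#3 |0 - 7| = 7, not 9  ✗
#4 R = 0 lies in [-1, 4]  ✓
#5 P = -3, T = 7; -3 < 7 (want ≥)  ✗
#6 values -6 < -3 < 3  ✓
#7 R + V = 0 + 3 = 3  ✓
#8 V - T = 3 - 7 = -4  ✓
#9 Q = -6 > -7, so we need P ≤ -1; P = -3 ≤ -1  ✓
#10 2 / 2 = 1, so 2 divides 2  ✓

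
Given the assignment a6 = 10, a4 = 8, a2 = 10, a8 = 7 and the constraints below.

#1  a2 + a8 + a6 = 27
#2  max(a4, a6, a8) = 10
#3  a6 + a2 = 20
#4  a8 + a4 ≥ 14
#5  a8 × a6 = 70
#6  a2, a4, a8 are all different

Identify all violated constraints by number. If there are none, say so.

#1 a2 + a8 + a6 = 10 + 7 + 10 = 27 — OK.
#2 max(8, 10, 7) = 10 — OK.
#3 a6 + a2 = 10 + 10 = 20 — OK.
#4 a8 + a4 = 7 + 8 = 15; 15 ≥ 14 — OK.
#5 a8 × a6 = 7 × 10 = 70 — OK.
#6 values 10, 8, 7 are pairwise distinct — OK.

All constraints are satisfied.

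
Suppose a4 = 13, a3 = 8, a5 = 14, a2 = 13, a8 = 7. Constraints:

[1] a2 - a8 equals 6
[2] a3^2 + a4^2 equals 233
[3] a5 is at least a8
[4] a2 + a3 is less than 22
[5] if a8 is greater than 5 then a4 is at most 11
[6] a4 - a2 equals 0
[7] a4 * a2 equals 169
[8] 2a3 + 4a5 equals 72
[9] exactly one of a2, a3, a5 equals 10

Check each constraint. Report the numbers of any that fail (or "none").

No — constraints 5 and 9 are not satisfied.

[1] a2 - a8 = 13 - 7 = 6 — holds.
[2] a3^2 + a4^2 = 8^2 + 13^2 = 64 + 169 = 233 — holds.
[3] a5 = 14, a8 = 7; 14 ≥ 7 — holds.
[4] a2 + a3 = 13 + 8 = 21; 21 < 22 — holds.
[5] a8 = 7 > 5, so we need a4 ≤ 11; but a4 = 13 > 11 — does not hold.
[6] a4 - a2 = 13 - 13 = 0 — holds.
[7] a4 * a2 = 13 * 13 = 169 — holds.
[8] 2a3 + 4a5 = 2(8) + 4(14) = 72 — holds.
[9] a2=13, a3=8, a5=14; 0 of them equal 10, not exactly one — does not hold.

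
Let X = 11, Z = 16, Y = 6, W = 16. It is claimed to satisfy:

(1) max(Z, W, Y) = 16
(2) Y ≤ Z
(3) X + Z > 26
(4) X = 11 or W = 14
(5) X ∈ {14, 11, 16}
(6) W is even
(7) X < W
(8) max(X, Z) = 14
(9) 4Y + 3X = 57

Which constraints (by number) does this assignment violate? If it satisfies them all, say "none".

Violated: 8.

(1) max(16, 16, 6) = 16 — OK.
(2) Y = 6, Z = 16; 6 ≤ 16 — OK.
(3) X + Z = 11 + 16 = 27; 27 > 26 — OK.
(4) X = 11 = 11 (first disjunct) — OK.
(5) X = 11 is in {14, 11, 16} — OK.
(6) W = 16 is even — OK.
(7) X = 11, W = 16; 11 < 16 — OK.
(8) max(11, 16) = 16, not 14 — violated.
(9) 4Y + 3X = 4(6) + 3(11) = 57 — OK.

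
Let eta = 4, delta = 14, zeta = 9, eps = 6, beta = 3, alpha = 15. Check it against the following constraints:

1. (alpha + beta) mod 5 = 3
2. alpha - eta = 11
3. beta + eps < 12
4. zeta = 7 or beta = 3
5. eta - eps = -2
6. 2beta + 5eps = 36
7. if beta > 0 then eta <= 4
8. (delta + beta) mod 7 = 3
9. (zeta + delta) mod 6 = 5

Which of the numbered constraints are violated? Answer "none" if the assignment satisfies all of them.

The assignment satisfies every constraint.

1. alpha + beta = 18; 18 mod 5 = 3  ✔
2. alpha - eta = 15 - 4 = 11  ✔
3. beta + eps = 3 + 6 = 9; 9 < 12  ✔
4. zeta = 9 ≠ 7, but beta = 3 = 3 (second disjunct)  ✔
5. eta - eps = 4 - 6 = -2  ✔
6. 2beta + 5eps = 2(3) + 5(6) = 36  ✔
7. beta = 3 > 0, so we need eta ≤ 4; eta = 4 ≤ 4  ✔
8. delta + beta = 17; 17 mod 7 = 3  ✔
9. zeta + delta = 23; 23 mod 6 = 5  ✔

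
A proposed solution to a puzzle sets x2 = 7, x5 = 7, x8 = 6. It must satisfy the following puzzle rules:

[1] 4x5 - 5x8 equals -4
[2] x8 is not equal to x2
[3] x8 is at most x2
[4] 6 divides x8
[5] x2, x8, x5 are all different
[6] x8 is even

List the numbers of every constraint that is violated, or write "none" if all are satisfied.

[1] 4x5 - 5x8 = 4(7) - 5(6) = -2, not -4 — fails.
[2] x8 = 6, x2 = 7; distinct — holds.
[3] x8 = 6, x2 = 7; 6 ≤ 7 — holds.
[4] 6 / 6 = 1, so 6 divides 6 — holds.
[5] x2 = x5 = 7, not all different — fails.
[6] x8 = 6 is even — holds.

Constraints 1 and 5 are violated.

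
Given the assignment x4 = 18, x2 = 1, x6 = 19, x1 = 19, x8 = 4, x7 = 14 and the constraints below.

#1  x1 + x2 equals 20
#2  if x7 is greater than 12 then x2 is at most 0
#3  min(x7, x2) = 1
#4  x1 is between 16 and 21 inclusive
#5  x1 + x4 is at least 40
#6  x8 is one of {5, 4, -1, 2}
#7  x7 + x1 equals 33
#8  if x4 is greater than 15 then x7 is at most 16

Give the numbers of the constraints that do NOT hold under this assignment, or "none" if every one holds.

#1 x1 + x2 = 19 + 1 = 20  ✓
#2 x7 = 14 > 12, so we need x2 ≤ 0; but x2 = 1 > 0  ✗
#3 min(14, 1) = 1  ✓
#4 x1 = 19 lies in [16, 21]  ✓
#5 x1 + x4 = 19 + 18 = 37; 37 < 40, bound 40 not met  ✗
#6 x8 = 4 is in {5, 4, -1, 2}  ✓
#7 x7 + x1 = 14 + 19 = 33  ✓
#8 x4 = 18 > 15, so we need x7 ≤ 16; x7 = 14 ≤ 16  ✓

Violated: 2 and 5.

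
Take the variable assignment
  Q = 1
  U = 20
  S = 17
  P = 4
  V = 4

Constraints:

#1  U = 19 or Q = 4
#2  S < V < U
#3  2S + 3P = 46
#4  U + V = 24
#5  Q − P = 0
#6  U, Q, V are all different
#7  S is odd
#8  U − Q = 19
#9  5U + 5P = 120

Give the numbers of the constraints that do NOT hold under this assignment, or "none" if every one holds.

#1 U = 20 ≠ 19 and Q = 1 ≠ 4; both disjuncts false — violated.
#2 values 17, 4, 20; S = 17 is not < V = 4 — violated.
#3 2S + 3P = 2(17) + 3(4) = 46 — satisfied.
#4 U + V = 20 + 4 = 24 — satisfied.
#5 Q − P = 1 − 4 = -3, not 0 — violated.
#6 values 20, 1, 4 are pairwise distinct — satisfied.
#7 S = 17 is odd — satisfied.
#8 U − Q = 20 − 1 = 19 — satisfied.
#9 5U + 5P = 5(20) + 5(4) = 120 — satisfied.

Constraints 1, 2, and 5 do not hold.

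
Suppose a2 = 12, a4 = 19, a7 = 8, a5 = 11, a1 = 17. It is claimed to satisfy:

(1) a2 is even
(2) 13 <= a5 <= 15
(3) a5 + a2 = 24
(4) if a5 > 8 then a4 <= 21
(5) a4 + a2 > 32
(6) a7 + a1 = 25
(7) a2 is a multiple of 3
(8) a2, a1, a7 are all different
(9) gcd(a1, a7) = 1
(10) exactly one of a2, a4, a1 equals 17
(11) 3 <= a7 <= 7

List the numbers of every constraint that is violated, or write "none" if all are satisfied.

(1) a2 = 12 is even  ✔
(2) a5 = 11 is outside [13, 15]  ✘
(3) a5 + a2 = 11 + 12 = 23, not 24  ✘
(4) a5 = 11 > 8, so we need a4 ≤ 21; a4 = 19 ≤ 21  ✔
(5) a4 + a2 = 19 + 12 = 31; 31 ≤ 32, bound 32 not met  ✘
(6) a7 + a1 = 8 + 17 = 25  ✔
(7) 12 / 3 = 4, so 3 divides 12  ✔
(8) values 12, 17, 8 are pairwise distinct  ✔
(9) gcd(17, 8) = 1  ✔
(10) a2=12, a4=19, a1=17; 1 of them equals 17  ✔
(11) a7 = 8 is outside [3, 7]  ✘

The assignment fails constraints 2, 3, 5, 11.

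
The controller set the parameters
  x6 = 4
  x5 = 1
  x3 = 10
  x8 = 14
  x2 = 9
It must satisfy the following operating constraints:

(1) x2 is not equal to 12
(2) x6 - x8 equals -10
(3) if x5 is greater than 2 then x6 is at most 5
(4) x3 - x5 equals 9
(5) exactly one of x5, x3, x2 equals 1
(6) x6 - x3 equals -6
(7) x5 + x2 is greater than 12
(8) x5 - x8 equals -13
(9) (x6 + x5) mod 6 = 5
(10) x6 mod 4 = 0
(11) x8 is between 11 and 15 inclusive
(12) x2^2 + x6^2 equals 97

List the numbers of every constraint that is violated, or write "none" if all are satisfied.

The assignment fails constraint 7.

(1) x2 = 9, and 9 ≠ 12 — holds.
(2) x6 - x8 = 4 - 14 = -10 — holds.
(3) x5 = 1, not > 2; antecedent false, conditional vacuously true — holds.
(4) x3 - x5 = 10 - 1 = 9 — holds.
(5) x5=1, x3=10, x2=9; 1 of them equals 1 — holds.
(6) x6 - x3 = 4 - 10 = -6 — holds.
(7) x5 + x2 = 1 + 9 = 10; 10 ≤ 12, bound 12 not met — fails.
(8) x5 - x8 = 1 - 14 = -13 — holds.
(9) x6 + x5 = 5; 5 mod 6 = 5 — holds.
(10) 4 mod 4 = 0 — holds.
(11) x8 = 14 lies in [11, 15] — holds.
(12) x2^2 + x6^2 = 9^2 + 4^2 = 81 + 16 = 97 — holds.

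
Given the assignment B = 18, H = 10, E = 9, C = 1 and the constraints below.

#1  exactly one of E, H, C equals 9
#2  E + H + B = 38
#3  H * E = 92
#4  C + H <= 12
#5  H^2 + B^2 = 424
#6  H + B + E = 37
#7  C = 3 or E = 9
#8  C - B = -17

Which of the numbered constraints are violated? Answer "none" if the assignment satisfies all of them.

The assignment fails constraints 2, 3.

#1 E=9, H=10, C=1; 1 of them equals 9 — OK.
#2 E + H + B = 9 + 10 + 18 = 37, not 38 — violated.
#3 H * E = 10 * 9 = 90, not 92 — violated.
#4 C + H = 1 + 10 = 11; 11 ≤ 12 — OK.
#5 H^2 + B^2 = 10^2 + 18^2 = 100 + 324 = 424 — OK.
#6 H + B + E = 10 + 18 + 9 = 37 — OK.
#7 C = 1 ≠ 3, but E = 9 = 9 (second disjunct) — OK.
#8 C - B = 1 - 18 = -17 — OK.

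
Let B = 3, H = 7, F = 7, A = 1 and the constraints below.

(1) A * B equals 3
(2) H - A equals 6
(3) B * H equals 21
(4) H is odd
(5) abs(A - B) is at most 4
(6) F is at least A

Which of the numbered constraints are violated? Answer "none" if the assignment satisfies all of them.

(1) A * B = 1 * 3 = 3 — satisfied.
(2) H - A = 7 - 1 = 6 — satisfied.
(3) B * H = 3 * 7 = 21 — satisfied.
(4) H = 7 is odd — satisfied.
(5) abs(1 - 3) = 2; 2 ≤ 4 — satisfied.
(6) F = 7, A = 1; 7 ≥ 1 — satisfied.

Yes — all constraints hold.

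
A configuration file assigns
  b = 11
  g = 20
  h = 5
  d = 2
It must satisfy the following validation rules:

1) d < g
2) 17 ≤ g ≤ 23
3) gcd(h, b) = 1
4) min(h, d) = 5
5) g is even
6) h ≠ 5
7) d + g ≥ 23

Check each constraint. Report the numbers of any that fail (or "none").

1) d = 2, g = 20; 2 < 20  OK
2) g = 20 lies in [17, 23]  OK
3) gcd(5, 11) = 1  OK
4) min(5, 2) = 2, not 5  FAIL
5) g = 20 is even  OK
6) h = 5, but 5 is required to differ  FAIL
7) d + g = 2 + 20 = 22; 22 < 23, bound 23 not met  FAIL

Violated: 4, 6, and 7.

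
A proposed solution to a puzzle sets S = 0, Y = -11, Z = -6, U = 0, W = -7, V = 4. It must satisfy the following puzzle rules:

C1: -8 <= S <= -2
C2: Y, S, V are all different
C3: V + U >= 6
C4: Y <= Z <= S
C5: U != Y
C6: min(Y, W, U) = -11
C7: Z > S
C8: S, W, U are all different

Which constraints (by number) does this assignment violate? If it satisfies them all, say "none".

Violated: 1, 3, 7, and 8.

C1: S = 0 is outside [-8, -2] — does not hold.
C2: values -11, 0, 4 are pairwise distinct — holds.
C3: V + U = 4 + 0 = 4; 4 < 6, bound 6 not met — does not hold.
C4: values -11 <= -6 <= 0 — holds.
C5: U = 0, Y = -11; distinct — holds.
C6: min(-11, -7, 0) = -11 — holds.
C7: Z = -6, S = 0; -6 ≤ 0 (want >) — does not hold.
C8: S = U = 0, not all different — does not hold.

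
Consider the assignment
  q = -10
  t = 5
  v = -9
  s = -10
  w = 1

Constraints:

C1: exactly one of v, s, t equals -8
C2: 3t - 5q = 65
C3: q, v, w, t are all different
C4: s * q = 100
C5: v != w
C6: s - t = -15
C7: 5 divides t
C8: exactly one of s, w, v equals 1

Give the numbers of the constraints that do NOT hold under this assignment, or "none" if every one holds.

C1: v=-9, s=-10, t=5; 0 of them equal -8, not exactly one  false
C2: 3t - 5q = 3(5) - 5(-10) = 65  true
C3: values -10, -9, 1, 5 are pairwise distinct  true
C4: s * q = -10 * (-10) = 100  true
C5: v = -9, w = 1; distinct  true
C6: s - t = -10 - 5 = -15  true
C7: 5 / 5 = 1, so 5 divides 5  true
C8: s=-10, w=1, v=-9; 1 of them equals 1  true

Constraint 1 does not hold.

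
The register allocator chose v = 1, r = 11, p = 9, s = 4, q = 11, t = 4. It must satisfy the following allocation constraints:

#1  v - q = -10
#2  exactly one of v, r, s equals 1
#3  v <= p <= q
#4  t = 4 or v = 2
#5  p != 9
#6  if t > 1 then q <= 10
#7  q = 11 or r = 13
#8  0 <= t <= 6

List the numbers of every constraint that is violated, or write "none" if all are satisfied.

#1 v - q = 1 - 11 = -10  true
#2 v=1, r=11, s=4; 1 of them equals 1  true
#3 values 1 <= 9 <= 11  true
#4 t = 4 = 4 (first disjunct)  true
#5 p = 9, but 9 is required to differ  false
#6 t = 4 > 1, so we need q ≤ 10; but q = 11 > 10  false
#7 q = 11 = 11 (first disjunct)  true
#8 t = 4 lies in [0, 6]  true

No — constraints 5 and 6 are not satisfied.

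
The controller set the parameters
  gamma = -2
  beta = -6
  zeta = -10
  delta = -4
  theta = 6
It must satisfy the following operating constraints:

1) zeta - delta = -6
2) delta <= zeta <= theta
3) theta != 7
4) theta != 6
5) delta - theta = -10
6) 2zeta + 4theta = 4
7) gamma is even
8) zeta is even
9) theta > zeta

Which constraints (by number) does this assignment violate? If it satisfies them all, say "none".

1) zeta - delta = -10 - (-4) = -6 — OK.
2) values -4, -10, 6; delta = -4 is not <= zeta = -10 — violated.
3) theta = 6, and 6 ≠ 7 — OK.
4) theta = 6, but 6 is required to differ — violated.
5) delta - theta = -4 - 6 = -10 — OK.
6) 2zeta + 4theta = 2(-10) + 4(6) = 4 — OK.
7) gamma = -2 is even — OK.
8) zeta = -10 is even — OK.
9) theta = 6, zeta = -10; 6 > -10 — OK.

Violated: 2 and 4.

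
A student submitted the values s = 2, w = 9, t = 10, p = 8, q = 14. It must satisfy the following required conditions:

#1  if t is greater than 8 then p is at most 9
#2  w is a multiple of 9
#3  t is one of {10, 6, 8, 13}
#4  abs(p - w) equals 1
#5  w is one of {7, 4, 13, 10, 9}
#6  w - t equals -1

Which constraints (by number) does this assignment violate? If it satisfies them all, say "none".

Yes — all constraints hold.

#1 t = 10 > 8, so we need p ≤ 9; p = 8 ≤ 9 — holds.
#2 9 / 9 = 1, so 9 divides 9 — holds.
#3 t = 10 is in {10, 6, 8, 13} — holds.
#4 abs(8 - 9) = 1 — holds.
#5 w = 9 is in {7, 4, 13, 10, 9} — holds.
#6 w - t = 9 - 10 = -1 — holds.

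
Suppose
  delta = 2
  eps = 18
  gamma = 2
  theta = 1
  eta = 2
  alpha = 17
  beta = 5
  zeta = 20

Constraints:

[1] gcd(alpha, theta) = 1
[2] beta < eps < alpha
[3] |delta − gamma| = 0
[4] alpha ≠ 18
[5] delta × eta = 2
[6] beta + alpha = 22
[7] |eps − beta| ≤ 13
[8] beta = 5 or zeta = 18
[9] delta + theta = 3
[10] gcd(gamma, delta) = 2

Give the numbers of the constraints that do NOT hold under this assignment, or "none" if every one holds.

[1] gcd(17, 1) = 1  true
[2] values 5, 18, 17; eps = 18 is not < alpha = 17  false
[3] |2 − 2| = 0  true
[4] alpha = 17, and 17 ≠ 18  true
[5] delta × eta = 2 × 2 = 4, not 2  false
[6] beta + alpha = 5 + 17 = 22  true
[7] |18 − 5| = 13; 13 ≤ 13  true
[8] beta = 5 = 5 (first disjunct)  true
[9] delta + theta = 2 + 1 = 3  true
[10] gcd(2, 2) = 2  true

The assignment fails constraints 2 and 5.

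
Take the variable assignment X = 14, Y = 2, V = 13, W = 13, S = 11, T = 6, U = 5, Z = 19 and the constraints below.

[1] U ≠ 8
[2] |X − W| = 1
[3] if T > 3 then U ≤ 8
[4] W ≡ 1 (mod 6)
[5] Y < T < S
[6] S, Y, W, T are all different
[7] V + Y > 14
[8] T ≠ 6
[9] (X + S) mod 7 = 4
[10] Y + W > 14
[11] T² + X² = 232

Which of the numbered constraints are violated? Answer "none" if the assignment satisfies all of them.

Constraint 8 is violated.

[1] U = 5, and 5 ≠ 8  yes
[2] |14 − 13| = 1  yes
[3] T = 6 > 3, so we need U ≤ 8; U = 5 ≤ 8  yes
[4] 13 mod 6 = 1  yes
[5] values 2 < 6 < 11  yes
[6] values 11, 2, 13, 6 are pairwise distinct  yes
[7] V + Y = 13 + 2 = 15; 15 > 14  yes
[8] T = 6, but 6 is required to differ  no
[9] X + S = 25; 25 mod 7 = 4  yes
[10] Y + W = 2 + 13 = 15; 15 > 14  yes
[11] T² + X² = 6² + 14² = 36 + 196 = 232  yes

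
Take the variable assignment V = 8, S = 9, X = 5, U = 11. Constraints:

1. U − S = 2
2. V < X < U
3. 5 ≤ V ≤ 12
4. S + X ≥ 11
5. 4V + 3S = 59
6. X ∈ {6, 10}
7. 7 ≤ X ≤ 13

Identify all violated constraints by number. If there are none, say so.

1. U − S = 11 − 9 = 2 — OK.
2. values 8, 5, 11; V = 8 is not < X = 5 — violated.
3. V = 8 lies in [5, 12] — OK.
4. S + X = 9 + 5 = 14; 14 ≥ 11 — OK.
5. 4V + 3S = 4(8) + 3(9) = 59 — OK.
6. X = 5 is not in {6, 10} — violated.
7. X = 5 is outside [7, 13] — violated.

Violated: 2, 6, and 7.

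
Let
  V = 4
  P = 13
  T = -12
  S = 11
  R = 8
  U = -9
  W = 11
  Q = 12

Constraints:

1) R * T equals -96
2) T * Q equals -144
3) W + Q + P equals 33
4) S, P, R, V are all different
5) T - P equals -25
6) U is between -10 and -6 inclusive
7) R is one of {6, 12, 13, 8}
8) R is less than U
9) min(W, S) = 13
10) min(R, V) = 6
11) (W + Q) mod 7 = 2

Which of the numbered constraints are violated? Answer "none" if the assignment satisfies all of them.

1) R * T = 8 * (-12) = -96 — holds.
2) T * Q = -12 * 12 = -144 — holds.
3) W + Q + P = 11 + 12 + 13 = 36, not 33 — does not hold.
4) values 11, 13, 8, 4 are pairwise distinct — holds.
5) T - P = -12 - 13 = -25 — holds.
6) U = -9 lies in [-10, -6] — holds.
7) R = 8 is in {6, 12, 13, 8} — holds.
8) R = 8, U = -9; 8 ≥ -9 (want <) — does not hold.
9) min(11, 11) = 11, not 13 — does not hold.
10) min(8, 4) = 4, not 6 — does not hold.
11) W + Q = 23; 23 mod 7 = 2 — holds.

Constraints 3, 8, 9, and 10 do not hold.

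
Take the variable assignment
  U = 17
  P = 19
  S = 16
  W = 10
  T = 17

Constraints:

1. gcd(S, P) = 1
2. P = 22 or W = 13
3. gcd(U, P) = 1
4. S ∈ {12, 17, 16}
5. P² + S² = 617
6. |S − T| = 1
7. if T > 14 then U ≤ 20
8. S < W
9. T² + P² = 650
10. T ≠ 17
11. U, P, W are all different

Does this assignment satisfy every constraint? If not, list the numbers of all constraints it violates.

1. gcd(16, 19) = 1 — satisfied.
2. P = 19 ≠ 22 and W = 10 ≠ 13; both disjuncts false — violated.
3. gcd(17, 19) = 1 — satisfied.
4. S = 16 is in {12, 17, 16} — satisfied.
5. P² + S² = 19² + 16² = 361 + 256 = 617 — satisfied.
6. |16 − 17| = 1 — satisfied.
7. T = 17 > 14, so we need U ≤ 20; U = 17 ≤ 20 — satisfied.
8. S = 16, W = 10; 16 ≥ 10 (want <) — violated.
9. T² + P² = 17² + 19² = 289 + 361 = 650 — satisfied.
10. T = 17, but 17 is required to differ — violated.
11. values 17, 19, 10 are pairwise distinct — satisfied.

The assignment fails constraints 2, 8, and 10.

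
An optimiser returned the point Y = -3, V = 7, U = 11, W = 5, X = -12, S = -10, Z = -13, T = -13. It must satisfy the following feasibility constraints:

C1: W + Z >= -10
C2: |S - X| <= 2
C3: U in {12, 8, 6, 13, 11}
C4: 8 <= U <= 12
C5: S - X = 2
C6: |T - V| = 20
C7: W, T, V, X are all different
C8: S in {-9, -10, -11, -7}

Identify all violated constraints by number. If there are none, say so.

The assignment satisfies every constraint.

C1: W + Z = 5 + (-13) = -8; -8 ≥ -10  ✔
C2: |-10 - (-12)| = 2; 2 ≤ 2  ✔
C3: U = 11 is in {12, 8, 6, 13, 11}  ✔
C4: U = 11 lies in [8, 12]  ✔
C5: S - X = -10 - (-12) = 2  ✔
C6: |-13 - 7| = 20  ✔
C7: values 5, -13, 7, -12 are pairwise distinct  ✔
C8: S = -10 is in {-9, -10, -11, -7}  ✔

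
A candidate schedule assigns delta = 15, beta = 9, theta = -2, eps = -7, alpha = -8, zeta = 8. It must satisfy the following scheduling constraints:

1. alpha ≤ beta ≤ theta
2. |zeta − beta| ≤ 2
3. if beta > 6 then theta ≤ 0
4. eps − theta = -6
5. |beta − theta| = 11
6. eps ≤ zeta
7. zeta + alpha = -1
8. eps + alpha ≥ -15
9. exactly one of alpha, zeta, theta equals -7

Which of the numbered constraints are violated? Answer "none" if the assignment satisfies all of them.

Violated: 1, 4, 7, 9.

1. values -8, 9, -2; beta = 9 is not ≤ theta = -2 — fails.
2. |8 − 9| = 1; 1 ≤ 2 — holds.
3. beta = 9 > 6, so we need theta ≤ 0; theta = -2 ≤ 0 — holds.
4. eps − theta = -7 − (-2) = -5, not -6 — fails.
5. |9 − (-2)| = 11 — holds.
6. eps = -7, zeta = 8; -7 ≤ 8 — holds.
7. zeta + alpha = 8 + (-8) = 0, not -1 — fails.
8. eps + alpha = -7 + (-8) = -15; -15 ≥ -15 — holds.
9. alpha=-8, zeta=8, theta=-2; 0 of them equal -7, not exactly one — fails.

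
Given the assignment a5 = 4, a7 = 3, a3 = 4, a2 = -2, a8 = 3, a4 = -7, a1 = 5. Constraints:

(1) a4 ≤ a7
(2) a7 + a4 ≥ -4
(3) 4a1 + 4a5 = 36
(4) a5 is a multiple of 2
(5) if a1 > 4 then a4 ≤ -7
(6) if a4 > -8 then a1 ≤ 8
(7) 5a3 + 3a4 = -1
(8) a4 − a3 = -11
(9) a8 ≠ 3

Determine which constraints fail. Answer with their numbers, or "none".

(1) a4 = -7, a7 = 3; -7 ≤ 3  ✓
(2) a7 + a4 = 3 + (-7) = -4; -4 ≥ -4  ✓
(3) 4a1 + 4a5 = 4(5) + 4(4) = 36  ✓
(4) 4 / 2 = 2, so 2 divides 4  ✓
(5) a1 = 5 > 4, so we need a4 ≤ -7; a4 = -7 ≤ -7  ✓
(6) a4 = -7 > -8, so we need a1 ≤ 8; a1 = 5 ≤ 8  ✓
(7) 5a3 + 3a4 = 5(4) + 3(-7) = -1  ✓
(8) a4 − a3 = -7 − 4 = -11  ✓
(9) a8 = 3, but 3 is required to differ  ✗

No — constraint 9 is not satisfied.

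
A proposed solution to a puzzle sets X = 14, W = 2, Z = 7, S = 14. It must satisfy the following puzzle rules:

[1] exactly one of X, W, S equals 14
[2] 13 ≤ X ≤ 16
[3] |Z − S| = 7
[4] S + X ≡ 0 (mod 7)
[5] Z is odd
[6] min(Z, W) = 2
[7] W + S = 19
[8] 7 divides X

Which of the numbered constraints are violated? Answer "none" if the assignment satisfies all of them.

Violated: 1, 7.

[1] X=14, W=2, S=14; 2 of them equal 14, not exactly one — fails.
[2] X = 14 lies in [13, 16] — holds.
[3] |7 − 14| = 7 — holds.
[4] S + X = 28; 28 mod 7 = 0 — holds.
[5] Z = 7 is odd — holds.
[6] min(7, 2) = 2 — holds.
[7] W + S = 2 + 14 = 16, not 19 — fails.
[8] 14 / 7 = 2, so 7 divides 14 — holds.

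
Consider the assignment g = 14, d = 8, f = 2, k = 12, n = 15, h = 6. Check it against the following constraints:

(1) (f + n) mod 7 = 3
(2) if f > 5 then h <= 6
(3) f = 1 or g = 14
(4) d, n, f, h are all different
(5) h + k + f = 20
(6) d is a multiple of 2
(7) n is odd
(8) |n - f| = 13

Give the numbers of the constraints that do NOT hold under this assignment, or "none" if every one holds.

(1) f + n = 17; 17 mod 7 = 3  true
(2) f = 2, not > 5; antecedent false, conditional vacuously true  true
(3) f = 2 ≠ 1, but g = 14 = 14 (second disjunct)  true
(4) values 8, 15, 2, 6 are pairwise distinct  true
(5) h + k + f = 6 + 12 + 2 = 20  true
(6) 8 / 2 = 4, so 2 divides 8  true
(7) n = 15 is odd  true
(8) |15 - 2| = 13  true

No violations.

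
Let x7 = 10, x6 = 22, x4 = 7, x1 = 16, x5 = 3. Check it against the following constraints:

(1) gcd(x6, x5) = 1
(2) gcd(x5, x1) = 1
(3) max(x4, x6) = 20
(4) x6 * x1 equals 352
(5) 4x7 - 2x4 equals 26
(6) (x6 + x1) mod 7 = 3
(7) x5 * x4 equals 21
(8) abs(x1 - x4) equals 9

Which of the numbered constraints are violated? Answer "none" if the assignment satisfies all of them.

Constraint 3 is violated.

(1) gcd(22, 3) = 1  ✔
(2) gcd(3, 16) = 1  ✔
(3) max(7, 22) = 22, not 20  ✘
(4) x6 * x1 = 22 * 16 = 352  ✔
(5) 4x7 - 2x4 = 4(10) - 2(7) = 26  ✔
(6) x6 + x1 = 38; 38 mod 7 = 3  ✔
(7) x5 * x4 = 3 * 7 = 21  ✔
(8) abs(16 - 7) = 9  ✔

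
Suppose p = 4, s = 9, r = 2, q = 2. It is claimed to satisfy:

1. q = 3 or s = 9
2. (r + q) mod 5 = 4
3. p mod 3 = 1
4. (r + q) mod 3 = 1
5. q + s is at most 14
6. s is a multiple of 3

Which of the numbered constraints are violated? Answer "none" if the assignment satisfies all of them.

No violations.

1. q = 2 ≠ 3, but s = 9 = 9 (second disjunct) — OK.
2. r + q = 4; 4 mod 5 = 4 — OK.
3. 4 mod 3 = 1 — OK.
4. r + q = 4; 4 mod 3 = 1 — OK.
5. q + s = 2 + 9 = 11; 11 ≤ 14 — OK.
6. 9 / 3 = 3, so 3 divides 9 — OK.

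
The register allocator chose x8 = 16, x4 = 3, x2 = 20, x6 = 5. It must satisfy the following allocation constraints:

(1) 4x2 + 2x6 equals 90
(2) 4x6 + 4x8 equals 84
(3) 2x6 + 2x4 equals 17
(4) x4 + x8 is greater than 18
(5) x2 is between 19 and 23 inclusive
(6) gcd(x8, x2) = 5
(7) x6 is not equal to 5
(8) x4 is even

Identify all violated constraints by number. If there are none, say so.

Constraints 3, 6, 7, and 8 do not hold.

(1) 4x2 + 2x6 = 4(20) + 2(5) = 90 — satisfied.
(2) 4x6 + 4x8 = 4(5) + 4(16) = 84 — satisfied.
(3) 2x6 + 2x4 = 2(5) + 2(3) = 16, not 17 — violated.
(4) x4 + x8 = 3 + 16 = 19; 19 > 18 — satisfied.
(5) x2 = 20 lies in [19, 23] — satisfied.
(6) gcd(16, 20) = 4, not 5 — violated.
(7) x6 = 5, but 5 is required to differ — violated.
(8) x4 = 3 is odd — violated.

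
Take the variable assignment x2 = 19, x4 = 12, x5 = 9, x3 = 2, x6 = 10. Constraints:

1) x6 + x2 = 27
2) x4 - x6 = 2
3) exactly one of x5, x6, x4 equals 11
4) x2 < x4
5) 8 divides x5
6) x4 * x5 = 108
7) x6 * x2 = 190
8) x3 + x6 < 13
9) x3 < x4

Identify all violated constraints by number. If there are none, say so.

No — constraints 1, 3, 4, and 5 are not satisfied.

1) x6 + x2 = 10 + 19 = 29, not 27 — does not hold.
2) x4 - x6 = 12 - 10 = 2 — holds.
3) x5=9, x6=10, x4=12; 0 of them equal 11, not exactly one — does not hold.
4) x2 = 19, x4 = 12; 19 ≥ 12 (want <) — does not hold.
5) 9 = 8*1 + 1, so 8 does not divide 9 — does not hold.
6) x4 * x5 = 12 * 9 = 108 — holds.
7) x6 * x2 = 10 * 19 = 190 — holds.
8) x3 + x6 = 2 + 10 = 12; 12 < 13 — holds.
9) x3 = 2, x4 = 12; 2 < 12 — holds.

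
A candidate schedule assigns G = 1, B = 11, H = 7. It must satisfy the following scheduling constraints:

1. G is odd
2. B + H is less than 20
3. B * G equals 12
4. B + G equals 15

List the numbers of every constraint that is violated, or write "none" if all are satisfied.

No — constraints 3, 4 are not satisfied.

1. G = 1 is odd — holds.
2. B + H = 11 + 7 = 18; 18 < 20 — holds.
3. B * G = 11 * 1 = 11, not 12 — fails.
4. B + G = 11 + 1 = 12, not 15 — fails.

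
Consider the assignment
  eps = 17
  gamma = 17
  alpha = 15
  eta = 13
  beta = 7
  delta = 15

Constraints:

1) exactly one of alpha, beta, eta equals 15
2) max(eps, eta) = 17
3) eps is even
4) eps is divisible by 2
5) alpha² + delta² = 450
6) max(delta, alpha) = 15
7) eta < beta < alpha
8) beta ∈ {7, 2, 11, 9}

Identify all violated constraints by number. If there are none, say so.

No — constraints 3, 4, 7 are not satisfied.

1) alpha=15, beta=7, eta=13; 1 of them equals 15 — satisfied.
2) max(17, 13) = 17 — satisfied.
3) eps = 17 is odd — violated.
4) 17 = 2×8 + 1, so 2 does not divide 17 — violated.
5) alpha² + delta² = 15² + 15² = 225 + 225 = 450 — satisfied.
6) max(15, 15) = 15 — satisfied.
7) values 13, 7, 15; eta = 13 is not < beta = 7 — violated.
8) beta = 7 is in {7, 2, 11, 9} — satisfied.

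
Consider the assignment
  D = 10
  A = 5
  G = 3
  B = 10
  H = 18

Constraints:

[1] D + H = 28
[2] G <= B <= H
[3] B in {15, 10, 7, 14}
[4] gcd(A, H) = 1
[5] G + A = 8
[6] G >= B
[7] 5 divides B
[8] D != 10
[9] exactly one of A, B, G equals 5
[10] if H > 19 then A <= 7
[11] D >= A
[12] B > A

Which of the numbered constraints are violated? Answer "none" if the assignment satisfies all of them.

[1] D + H = 10 + 18 = 28  holds
[2] values 3 <= 10 <= 18  holds
[3] B = 10 is in {15, 10, 7, 14}  holds
[4] gcd(5, 18) = 1  holds
[5] G + A = 3 + 5 = 8  holds
[6] G = 3, B = 10; 3 < 10 (want ≥)  fails
[7] 10 / 5 = 2, so 5 divides 10  holds
[8] D = 10, but 10 is required to differ  fails
[9] A=5, B=10, G=3; 1 of them equals 5  holds
[10] H = 18, not > 19; antecedent false, conditional vacuously true  holds
[11] D = 10, A = 5; 10 ≥ 5  holds
[12] B = 10, A = 5; 10 > 5  holds

No — constraints 6, 8 are not satisfied.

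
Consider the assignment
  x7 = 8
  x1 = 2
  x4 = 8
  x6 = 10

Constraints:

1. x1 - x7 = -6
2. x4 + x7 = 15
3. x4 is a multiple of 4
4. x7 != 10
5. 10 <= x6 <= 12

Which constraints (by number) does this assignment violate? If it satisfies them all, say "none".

Constraint 2 is violated.

1. x1 - x7 = 2 - 8 = -6  ✓
2. x4 + x7 = 8 + 8 = 16, not 15  ✗
3. 8 / 4 = 2, so 4 divides 8  ✓
4. x7 = 8, and 8 ≠ 10  ✓
5. x6 = 10 lies in [10, 12]  ✓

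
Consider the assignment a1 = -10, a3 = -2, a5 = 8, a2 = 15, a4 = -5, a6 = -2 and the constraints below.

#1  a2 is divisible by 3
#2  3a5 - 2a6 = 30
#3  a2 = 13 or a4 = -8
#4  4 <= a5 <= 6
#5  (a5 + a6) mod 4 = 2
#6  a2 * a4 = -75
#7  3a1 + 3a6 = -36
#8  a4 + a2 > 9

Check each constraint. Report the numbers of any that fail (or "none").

#1 15 / 3 = 5, so 3 divides 15 — holds.
#2 3a5 - 2a6 = 3(8) - 2(-2) = 28, not 30 — fails.
#3 a2 = 15 ≠ 13 and a4 = -5 ≠ -8; both disjuncts false — fails.
#4 a5 = 8 is outside [4, 6] — fails.
#5 a5 + a6 = 6; 6 mod 4 = 2 — holds.
#6 a2 * a4 = 15 * (-5) = -75 — holds.
#7 3a1 + 3a6 = 3(-10) + 3(-2) = -36 — holds.
#8 a4 + a2 = -5 + 15 = 10; 10 > 9 — holds.

Constraints 2, 3, and 4 are violated.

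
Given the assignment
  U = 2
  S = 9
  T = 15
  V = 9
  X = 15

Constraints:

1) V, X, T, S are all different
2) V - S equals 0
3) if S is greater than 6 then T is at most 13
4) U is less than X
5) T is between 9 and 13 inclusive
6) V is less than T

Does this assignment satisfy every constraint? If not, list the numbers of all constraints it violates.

Violated: 1, 3, and 5.

1) X = T = 15, not all different — violated.
2) V - S = 9 - 9 = 0 — OK.
3) S = 9 > 6, so we need T ≤ 13; but T = 15 > 13 — violated.
4) U = 2, X = 15; 2 < 15 — OK.
5) T = 15 is outside [9, 13] — violated.
6) V = 9, T = 15; 9 < 15 — OK.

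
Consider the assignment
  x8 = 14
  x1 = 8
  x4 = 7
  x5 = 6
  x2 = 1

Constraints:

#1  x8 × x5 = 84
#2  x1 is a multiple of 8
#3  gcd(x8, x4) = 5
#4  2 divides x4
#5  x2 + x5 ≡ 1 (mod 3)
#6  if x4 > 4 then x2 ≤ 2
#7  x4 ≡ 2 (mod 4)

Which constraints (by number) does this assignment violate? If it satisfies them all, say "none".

#1 x8 × x5 = 14 × 6 = 84 — holds.
#2 8 / 8 = 1, so 8 divides 8 — holds.
#3 gcd(14, 7) = 7, not 5 — does not hold.
#4 7 = 2×3 + 1, so 2 does not divide 7 — does not hold.
#5 x2 + x5 = 7; 7 mod 3 = 1 — holds.
#6 x4 = 7 > 4, so we need x2 ≤ 2; x2 = 1 ≤ 2 — holds.
#7 7 mod 4 = 3, not 2 — does not hold.

Constraints 3, 4, and 7 are violated.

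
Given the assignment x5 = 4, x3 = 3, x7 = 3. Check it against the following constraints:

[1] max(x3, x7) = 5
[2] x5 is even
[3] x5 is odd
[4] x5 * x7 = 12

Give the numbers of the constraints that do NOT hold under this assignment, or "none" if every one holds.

Constraints 1, 3 are violated.

[1] max(3, 3) = 3, not 5  ✘
[2] x5 = 4 is even  ✔
[3] x5 = 4 is even  ✘
[4] x5 * x7 = 4 * 3 = 12  ✔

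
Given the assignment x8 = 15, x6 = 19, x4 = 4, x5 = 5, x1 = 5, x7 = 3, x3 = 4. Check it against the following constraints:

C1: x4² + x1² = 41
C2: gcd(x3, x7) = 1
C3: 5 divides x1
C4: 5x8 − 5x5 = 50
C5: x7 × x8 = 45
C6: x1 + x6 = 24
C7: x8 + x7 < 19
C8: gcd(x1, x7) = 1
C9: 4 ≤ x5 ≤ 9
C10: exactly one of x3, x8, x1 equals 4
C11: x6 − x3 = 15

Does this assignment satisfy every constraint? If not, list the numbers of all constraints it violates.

C1: x4² + x1² = 4² + 5² = 16 + 25 = 41 — holds.
C2: gcd(4, 3) = 1 — holds.
C3: 5 / 5 = 1, so 5 divides 5 — holds.
C4: 5x8 − 5x5 = 5(15) − 5(5) = 50 — holds.
C5: x7 × x8 = 3 × 15 = 45 — holds.
C6: x1 + x6 = 5 + 19 = 24 — holds.
C7: x8 + x7 = 15 + 3 = 18; 18 < 19 — holds.
C8: gcd(5, 3) = 1 — holds.
C9: x5 = 5 lies in [4, 9] — holds.
C10: x3=4, x8=15, x1=5; 1 of them equals 4 — holds.
C11: x6 − x3 = 19 − 4 = 15 — holds.

No violations.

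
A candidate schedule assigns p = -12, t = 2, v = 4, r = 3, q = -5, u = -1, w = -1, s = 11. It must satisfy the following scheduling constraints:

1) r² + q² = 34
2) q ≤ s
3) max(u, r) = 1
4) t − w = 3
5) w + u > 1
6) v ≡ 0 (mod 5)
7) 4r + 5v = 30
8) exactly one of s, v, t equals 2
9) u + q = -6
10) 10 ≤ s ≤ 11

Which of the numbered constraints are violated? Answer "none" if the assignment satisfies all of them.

Constraints 3, 5, 6, and 7 are violated.

1) r² + q² = 3² + (-5)² = 9 + 25 = 34  yes
2) q = -5, s = 11; -5 ≤ 11  yes
3) max(-1, 3) = 3, not 1  no
4) t − w = 2 − (-1) = 3  yes
5) w + u = -1 + (-1) = -2; -2 ≤ 1, bound 1 not met  no
6) 4 mod 5 = 4, not 0  no
7) 4r + 5v = 4(3) + 5(4) = 32, not 30  no
8) s=11, v=4, t=2; 1 of them equals 2  yes
9) u + q = -1 + (-5) = -6  yes
10) s = 11 lies in [10, 11]  yes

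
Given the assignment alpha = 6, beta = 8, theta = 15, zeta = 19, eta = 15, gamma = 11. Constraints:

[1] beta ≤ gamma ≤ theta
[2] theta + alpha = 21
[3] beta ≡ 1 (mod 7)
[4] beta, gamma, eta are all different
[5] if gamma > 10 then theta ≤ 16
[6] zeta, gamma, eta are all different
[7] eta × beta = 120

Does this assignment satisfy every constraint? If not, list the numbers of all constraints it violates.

Yes — all constraints hold.

[1] values 8 ≤ 11 ≤ 15 — satisfied.
[2] theta + alpha = 15 + 6 = 21 — satisfied.
[3] 8 mod 7 = 1 — satisfied.
[4] values 8, 11, 15 are pairwise distinct — satisfied.
[5] gamma = 11 > 10, so we need theta ≤ 16; theta = 15 ≤ 16 — satisfied.
[6] values 19, 11, 15 are pairwise distinct — satisfied.
[7] eta × beta = 15 × 8 = 120 — satisfied.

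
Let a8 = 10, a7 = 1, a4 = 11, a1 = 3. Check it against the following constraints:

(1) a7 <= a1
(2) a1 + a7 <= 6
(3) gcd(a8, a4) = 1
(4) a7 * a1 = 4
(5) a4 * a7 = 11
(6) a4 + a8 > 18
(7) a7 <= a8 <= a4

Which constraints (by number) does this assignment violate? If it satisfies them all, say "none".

(1) a7 = 1, a1 = 3; 1 ≤ 3 — holds.
(2) a1 + a7 = 3 + 1 = 4; 4 ≤ 6 — holds.
(3) gcd(10, 11) = 1 — holds.
(4) a7 * a1 = 1 * 3 = 3, not 4 — fails.
(5) a4 * a7 = 11 * 1 = 11 — holds.
(6) a4 + a8 = 11 + 10 = 21; 21 > 18 — holds.
(7) values 1 <= 10 <= 11 — holds.

No — constraint 4 is not satisfied.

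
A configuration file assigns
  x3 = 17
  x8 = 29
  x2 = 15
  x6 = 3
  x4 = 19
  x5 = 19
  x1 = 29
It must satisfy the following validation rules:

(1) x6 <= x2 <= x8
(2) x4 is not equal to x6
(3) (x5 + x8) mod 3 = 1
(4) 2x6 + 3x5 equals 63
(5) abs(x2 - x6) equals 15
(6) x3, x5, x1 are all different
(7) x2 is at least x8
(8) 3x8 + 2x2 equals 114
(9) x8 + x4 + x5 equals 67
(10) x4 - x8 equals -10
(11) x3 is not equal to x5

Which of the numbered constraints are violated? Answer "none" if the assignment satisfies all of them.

(1) values 3 <= 15 <= 29 — OK.
(2) x4 = 19, x6 = 3; distinct — OK.
(3) x5 + x8 = 48; 48 mod 3 = 0, not 1 — violated.
(4) 2x6 + 3x5 = 2(3) + 3(19) = 63 — OK.
(5) abs(15 - 3) = 12, not 15 — violated.
(6) values 17, 19, 29 are pairwise distinct — OK.
(7) x2 = 15, x8 = 29; 15 < 29 (want ≥) — violated.
(8) 3x8 + 2x2 = 3(29) + 2(15) = 117, not 114 — violated.
(9) x8 + x4 + x5 = 29 + 19 + 19 = 67 — OK.
(10) x4 - x8 = 19 - 29 = -10 — OK.
(11) x3 = 17, x5 = 19; distinct — OK.

No — constraints 3, 5, 7, 8 are not satisfied.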